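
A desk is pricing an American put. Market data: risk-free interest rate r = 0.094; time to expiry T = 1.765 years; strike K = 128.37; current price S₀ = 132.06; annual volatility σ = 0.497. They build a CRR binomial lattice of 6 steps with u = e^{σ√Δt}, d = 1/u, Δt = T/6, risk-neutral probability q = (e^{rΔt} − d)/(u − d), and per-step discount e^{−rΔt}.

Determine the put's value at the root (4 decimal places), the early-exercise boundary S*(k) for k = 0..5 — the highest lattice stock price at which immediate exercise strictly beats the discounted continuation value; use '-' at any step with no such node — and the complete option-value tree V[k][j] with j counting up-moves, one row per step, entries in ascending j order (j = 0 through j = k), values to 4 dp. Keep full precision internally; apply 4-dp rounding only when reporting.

price = 22.8728
boundary = - - 77.0257 58.8258 77.0257 100.8564
tree:
22.8728
34.9099 11.3841
51.3443 19.4373 3.4711
69.5442 32.2532 6.9209 0.0000
83.4438 51.3443 13.7992 0.0000 0.0000
94.0591 69.5442 27.5136 0.0000 0.0000 0.0000
102.1662 83.4438 51.3443 0.0000 0.0000 0.0000 0.0000

params: Δt=0.29417 u=1.30939 d=0.76372 q=0.48440 e^(-rΔt)=0.97273
t_6 payoffs: 102.1662 83.4438 51.3443 0.0000 0.0000 0.0000 0.0000
t_5: node(5,0) S=34.3109 payoff=94.0591 vs cont=90.5581 → 94.0591 [stop]  node(5,1) S=58.8258 payoff=69.5442 vs cont=66.0432 → 69.5442 [stop]  node(5,2) S=100.8564 payoff=27.5136 vs cont=25.7513 → 27.5136 [stop]  node(5,3) S=172.9176 payoff=0.0000 vs cont=0.0000 → 0.0000 [wait]  node(5,4) S=296.4658 payoff=0.0000 vs cont=0.0000 → 0.0000 [wait]  node(5,5) S=508.2885 payoff=0.0000 vs cont=0.0000 → 0.0000 [wait]  ⇒ S*(5)=100.8564
t_4: node(4,0) S=44.9262 payoff=83.4438 vs cont=79.9427 → 83.4438 [stop]  node(4,1) S=77.0257 payoff=51.3443 vs cont=47.8433 → 51.3443 [stop]  node(4,2) S=132.0600 payoff=0.0000 vs cont=13.7992 → 13.7992 [wait]  node(4,3) S=226.4159 payoff=0.0000 vs cont=0.0000 → 0.0000 [wait]  node(4,4) S=388.1883 payoff=0.0000 vs cont=0.0000 → 0.0000 [wait]  ⇒ S*(4)=77.0257
t_3: node(3,0) S=58.8258 payoff=69.5442 vs cont=66.0432 → 69.5442 [stop]  node(3,1) S=100.8564 payoff=27.5136 vs cont=32.2532 → 32.2532 [wait]  node(3,2) S=172.9176 payoff=0.0000 vs cont=6.9209 → 6.9209 [wait]  node(3,3) S=296.4658 payoff=0.0000 vs cont=0.0000 → 0.0000 [wait]  ⇒ S*(3)=58.8258
t_2: node(2,0) S=77.0257 payoff=51.3443 vs cont=50.0765 → 51.3443 [stop]  node(2,1) S=132.0600 payoff=0.0000 vs cont=19.4373 → 19.4373 [wait]  node(2,2) S=226.4159 payoff=0.0000 vs cont=3.4711 → 3.4711 [wait]  ⇒ S*(2)=77.0257
t_1: node(1,0) S=100.8564 payoff=27.5136 vs cont=34.9099 → 34.9099 [wait]  node(1,1) S=172.9176 payoff=0.0000 vs cont=11.3841 → 11.3841 [wait]  ⇒ S*(1)=-
t_0: node(0,0) S=132.0600 payoff=0.0000 vs cont=22.8728 → 22.8728 [wait]  ⇒ S*(0)=-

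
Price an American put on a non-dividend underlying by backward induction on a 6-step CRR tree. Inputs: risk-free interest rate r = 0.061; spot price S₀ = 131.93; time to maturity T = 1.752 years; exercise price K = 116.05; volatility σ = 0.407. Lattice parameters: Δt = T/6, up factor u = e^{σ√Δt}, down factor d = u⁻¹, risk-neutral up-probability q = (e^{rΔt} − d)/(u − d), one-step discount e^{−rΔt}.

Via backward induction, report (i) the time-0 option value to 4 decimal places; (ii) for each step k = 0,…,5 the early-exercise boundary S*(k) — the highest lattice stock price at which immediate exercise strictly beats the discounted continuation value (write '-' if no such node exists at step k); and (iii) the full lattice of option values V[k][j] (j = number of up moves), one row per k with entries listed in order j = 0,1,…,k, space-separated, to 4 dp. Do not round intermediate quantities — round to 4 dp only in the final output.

Δt=0.29200  u=1.24599  d=0.80257  q=0.48577  discount=0.98235
step 6 (expiry): payoffs max(K−S,0) = 80.7922 61.3125 31.0705 0.0000 0.0000 0.0000 0.0000
step 5: (k=5,j=0): S=43.9309, (K−S)⁺=72.1191, hold=70.0703 ⇒ V=72.1191 exercise | (k=5,j=1): S=68.2024, (K−S)⁺=47.8476, hold=45.7988 ⇒ V=47.8476 exercise | (k=5,j=2): S=105.8836, (K−S)⁺=10.1664, hold=15.6954 ⇒ V=15.6954 continue | (k=5,j=3): S=164.3835, (K−S)⁺=0.0000, hold=0.0000 ⇒ V=0.0000 continue | (k=5,j=4): S=255.2041, (K−S)⁺=0.0000, hold=0.0000 ⇒ V=0.0000 continue | (k=5,j=5): S=396.2023, (K−S)⁺=0.0000, hold=0.0000 ⇒ V=0.0000 continue  boundary S*=68.2024
step 4: (k=4,j=0): S=54.7375, (K−S)⁺=61.3125, hold=59.2637 ⇒ V=61.3125 exercise | (k=4,j=1): S=84.9795, (K−S)⁺=31.0705, hold=31.6601 ⇒ V=31.6601 continue | (k=4,j=2): S=131.9300, (K−S)⁺=0.0000, hold=7.9286 ⇒ V=7.9286 continue | (k=4,j=3): S=204.8203, (K−S)⁺=0.0000, hold=0.0000 ⇒ V=0.0000 continue | (k=4,j=4): S=317.9818, (K−S)⁺=0.0000, hold=0.0000 ⇒ V=0.0000 continue  boundary S*=54.7375
step 3: (k=3,j=0): S=68.2024, (K−S)⁺=47.8476, hold=46.0802 ⇒ V=47.8476 exercise | (k=3,j=1): S=105.8836, (K−S)⁺=10.1664, hold=19.7767 ⇒ V=19.7767 continue | (k=3,j=2): S=164.3835, (K−S)⁺=0.0000, hold=4.0052 ⇒ V=4.0052 continue | (k=3,j=3): S=255.2041, (K−S)⁺=0.0000, hold=0.0000 ⇒ V=0.0000 continue  boundary S*=68.2024
step 2: (k=2,j=0): S=84.9795, (K−S)⁺=31.0705, hold=33.6077 ⇒ V=33.6077 continue | (k=2,j=1): S=131.9300, (K−S)⁺=0.0000, hold=11.9015 ⇒ V=11.9015 continue | (k=2,j=2): S=204.8203, (K−S)⁺=0.0000, hold=2.0232 ⇒ V=2.0232 continue  boundary S*=-
step 1: (k=1,j=0): S=105.8836, (K−S)⁺=10.1664, hold=22.6563 ⇒ V=22.6563 continue | (k=1,j=1): S=164.3835, (K−S)⁺=0.0000, hold=6.9776 ⇒ V=6.9776 continue  boundary S*=-
step 0: (k=0,j=0): S=131.9300, (K−S)⁺=0.0000, hold=14.7746 ⇒ V=14.7746 continue  boundary S*=-

price = 14.7746
boundary = - - - 68.2024 54.7375 68.2024
tree:
14.7746
22.6563 6.9776
33.6077 11.9015 2.0232
47.8476 19.7767 4.0052 0.0000
61.3125 31.6601 7.9286 0.0000 0.0000
72.1191 47.8476 15.6954 0.0000 0.0000 0.0000
80.7922 61.3125 31.0705 0.0000 0.0000 0.0000 0.0000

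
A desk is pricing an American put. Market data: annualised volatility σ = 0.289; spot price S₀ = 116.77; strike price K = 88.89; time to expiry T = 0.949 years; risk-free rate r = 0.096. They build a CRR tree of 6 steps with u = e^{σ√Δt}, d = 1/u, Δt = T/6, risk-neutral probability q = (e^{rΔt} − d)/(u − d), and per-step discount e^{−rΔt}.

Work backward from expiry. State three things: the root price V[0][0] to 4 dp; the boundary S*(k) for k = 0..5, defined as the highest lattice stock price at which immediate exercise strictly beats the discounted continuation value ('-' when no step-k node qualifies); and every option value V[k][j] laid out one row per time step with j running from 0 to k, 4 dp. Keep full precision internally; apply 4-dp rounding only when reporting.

params: Δt=0.15817 u=1.12180 d=0.89142 q=0.53771 e^(-rΔt)=0.98493
t_6 payoffs: 30.2984 15.1561 0.0000 0.0000 0.0000 0.0000 0.0000
t_5: node(5,0) S=65.7281 payoff=23.1619 vs cont=21.8223 → 23.1619 [stop]  node(5,1) S=82.7148 payoff=6.1752 vs cont=6.9009 → 6.9009 [wait]  node(5,2) S=104.0915 payoff=0.0000 vs cont=0.0000 → 0.0000 [wait]  node(5,3) S=130.9928 payoff=0.0000 vs cont=0.0000 → 0.0000 [wait]  node(5,4) S=164.8463 payoff=0.0000 vs cont=0.0000 → 0.0000 [wait]  node(5,5) S=207.4489 payoff=0.0000 vs cont=0.0000 → 0.0000 [wait]  ⇒ S*(5)=65.7281
t_4: node(4,0) S=73.7339 payoff=15.1561 vs cont=14.2009 → 15.1561 [stop]  node(4,1) S=92.7896 payoff=0.0000 vs cont=3.1422 → 3.1422 [wait]  node(4,2) S=116.7700 payoff=0.0000 vs cont=0.0000 → 0.0000 [wait]  node(4,3) S=146.9479 payoff=0.0000 vs cont=0.0000 → 0.0000 [wait]  node(4,4) S=184.9248 payoff=0.0000 vs cont=0.0000 → 0.0000 [wait]  ⇒ S*(4)=73.7339
t_3: node(3,0) S=82.7148 payoff=6.1752 vs cont=8.5650 → 8.5650 [wait]  node(3,1) S=104.0915 payoff=0.0000 vs cont=1.4307 → 1.4307 [wait]  node(3,2) S=130.9928 payoff=0.0000 vs cont=0.0000 → 0.0000 [wait]  node(3,3) S=164.8463 payoff=0.0000 vs cont=0.0000 → 0.0000 [wait]  ⇒ S*(3)=-
t_2: node(2,0) S=92.7896 payoff=0.0000 vs cont=4.6576 → 4.6576 [wait]  node(2,1) S=116.7700 payoff=0.0000 vs cont=0.6514 → 0.6514 [wait]  node(2,2) S=146.9479 payoff=0.0000 vs cont=0.0000 → 0.0000 [wait]  ⇒ S*(2)=-
t_1: node(1,0) S=104.0915 payoff=0.0000 vs cont=2.4657 → 2.4657 [wait]  node(1,1) S=130.9928 payoff=0.0000 vs cont=0.2966 → 0.2966 [wait]  ⇒ S*(1)=-
t_0: node(0,0) S=116.7700 payoff=0.0000 vs cont=1.2798 → 1.2798 [wait]  ⇒ S*(0)=-

price = 1.2798
boundary = - - - - 73.7339 65.7281
tree:
1.2798
2.4657 0.2966
4.6576 0.6514 0.0000
8.5650 1.4307 0.0000 0.0000
15.1561 3.1422 0.0000 0.0000 0.0000
23.1619 6.9009 0.0000 0.0000 0.0000 0.0000
30.2984 15.1561 0.0000 0.0000 0.0000 0.0000 0.0000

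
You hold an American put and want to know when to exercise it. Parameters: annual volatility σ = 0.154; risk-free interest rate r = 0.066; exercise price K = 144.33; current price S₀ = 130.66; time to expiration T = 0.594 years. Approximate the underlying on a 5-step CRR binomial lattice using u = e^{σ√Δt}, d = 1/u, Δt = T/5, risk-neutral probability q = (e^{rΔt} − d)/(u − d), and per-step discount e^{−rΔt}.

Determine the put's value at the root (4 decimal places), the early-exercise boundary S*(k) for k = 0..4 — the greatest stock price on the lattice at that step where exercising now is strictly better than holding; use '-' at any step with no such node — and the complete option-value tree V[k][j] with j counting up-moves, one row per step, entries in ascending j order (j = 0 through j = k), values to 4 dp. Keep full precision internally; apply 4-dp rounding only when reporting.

Δt=0.11880  u=1.05451  d=0.94830  q=0.56085  discount=0.99219
step 5 (expiry): payoffs max(K−S,0) = 44.1268 32.9042 20.4246 6.5472 0.0000 0.0000
step 4: (k=4,j=0): S=105.6656, (K−S)⁺=38.6644, hold=37.5372 ⇒ V=38.6644 exercise | (k=4,j=1): S=117.5001, (K−S)⁺=26.8299, hold=25.7027 ⇒ V=26.8299 exercise | (k=4,j=2): S=130.6600, (K−S)⁺=13.6700, hold=12.5428 ⇒ V=13.6700 exercise | (k=4,j=3): S=145.2938, (K−S)⁺=0.0000, hold=2.8528 ⇒ V=2.8528 continue | (k=4,j=4): S=161.5666, (K−S)⁺=0.0000, hold=0.0000 ⇒ V=0.0000 continue  boundary S*=130.6600
step 3: (k=3,j=0): S=111.4258, (K−S)⁺=32.9042, hold=31.7769 ⇒ V=32.9042 exercise | (k=3,j=1): S=123.9054, (K−S)⁺=20.4246, hold=19.2973 ⇒ V=20.4246 exercise | (k=3,j=2): S=137.7828, (K−S)⁺=6.5472, hold=7.5438 ⇒ V=7.5438 continue | (k=3,j=3): S=153.2143, (K−S)⁺=0.0000, hold=1.2430 ⇒ V=1.2430 continue  boundary S*=123.9054
step 2: (k=2,j=0): S=117.5001, (K−S)⁺=26.8299, hold=25.7027 ⇒ V=26.8299 exercise | (k=2,j=1): S=130.6600, (K−S)⁺=13.6700, hold=13.0973 ⇒ V=13.6700 exercise | (k=2,j=2): S=145.2938, (K−S)⁺=0.0000, hold=3.9787 ⇒ V=3.9787 continue  boundary S*=130.6600
step 1: (k=1,j=0): S=123.9054, (K−S)⁺=20.4246, hold=19.2973 ⇒ V=20.4246 exercise | (k=1,j=1): S=137.7828, (K−S)⁺=6.5472, hold=8.1704 ⇒ V=8.1704 continue  boundary S*=123.9054
step 0: (k=0,j=0): S=130.6600, (K−S)⁺=13.6700, hold=13.4460 ⇒ V=13.6700 exercise  boundary S*=130.6600

price = 13.6700
boundary = 130.6600 123.9054 130.6600 123.9054 130.6600
tree:
13.6700
20.4246 8.1704
26.8299 13.6700 3.9787
32.9042 20.4246 7.5438 1.2430
38.6644 26.8299 13.6700 2.8528 0.0000
44.1268 32.9042 20.4246 6.5472 0.0000 0.0000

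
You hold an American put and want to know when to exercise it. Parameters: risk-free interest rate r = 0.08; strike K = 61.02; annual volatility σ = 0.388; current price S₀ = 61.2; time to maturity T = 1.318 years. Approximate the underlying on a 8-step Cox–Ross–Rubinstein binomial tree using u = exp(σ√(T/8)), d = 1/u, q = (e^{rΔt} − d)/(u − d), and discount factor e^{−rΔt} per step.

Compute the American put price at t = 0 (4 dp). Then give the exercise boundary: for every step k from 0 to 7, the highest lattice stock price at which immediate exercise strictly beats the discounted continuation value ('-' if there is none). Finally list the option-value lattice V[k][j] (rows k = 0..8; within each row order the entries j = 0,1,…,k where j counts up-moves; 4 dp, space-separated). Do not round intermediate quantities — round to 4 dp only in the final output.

price = 7.9741
boundary = - - - 38.1561 44.6642 38.1561 44.6642 52.2824
tree:
7.9741
11.7284 4.4700
16.6884 7.1305 1.9556
22.8639 11.0187 3.4717 0.5071
28.4237 16.3558 6.0288 1.0332 0.0000
33.1733 22.8639 10.1554 2.1050 0.0000 0.0000
37.2309 28.4237 16.3558 4.2887 0.0000 0.0000 0.0000
40.6973 33.1733 22.8639 8.7376 0.0000 0.0000 0.0000 0.0000
43.6586 37.2309 28.4237 16.3558 0.0000 0.0000 0.0000 0.0000 0.0000

params: Δt=0.16475 u=1.17057 d=0.85429 q=0.50266 e^(-rΔt)=0.98691
t_8 payoffs: 43.6586 37.2309 28.4237 16.3558 0.0000 0.0000 0.0000 0.0000 0.0000
t_7: node(7,0) S=20.3227 payoff=40.6973 vs cont=39.8983 → 40.6973 [stop]  node(7,1) S=27.8467 payoff=33.1733 vs cont=32.3744 → 33.1733 [stop]  node(7,2) S=38.1561 payoff=22.8639 vs cont=22.0649 → 22.8639 [stop]  node(7,3) S=52.2824 payoff=8.7376 vs cont=8.0279 → 8.7376 [stop]  node(7,4) S=71.6386 payoff=0.0000 vs cont=0.0000 → 0.0000 [wait]  node(7,5) S=98.1609 payoff=0.0000 vs cont=0.0000 → 0.0000 [wait]  node(7,6) S=134.5024 payoff=0.0000 vs cont=0.0000 → 0.0000 [wait]  node(7,7) S=184.2983 payoff=0.0000 vs cont=0.0000 → 0.0000 [wait]  ⇒ S*(7)=52.2824
t_6: node(6,0) S=23.7891 payoff=37.2309 vs cont=36.4320 → 37.2309 [stop]  node(6,1) S=32.5963 payoff=28.4237 vs cont=27.6247 → 28.4237 [stop]  node(6,2) S=44.6642 payoff=16.3558 vs cont=15.5568 → 16.3558 [stop]  node(6,3) S=61.2000 payoff=0.0000 vs cont=4.2887 → 4.2887 [wait]  node(6,4) S=83.8577 payoff=0.0000 vs cont=0.0000 → 0.0000 [wait]  node(6,5) S=114.9037 payoff=0.0000 vs cont=0.0000 → 0.0000 [wait]  node(6,6) S=157.4438 payoff=0.0000 vs cont=0.0000 → 0.0000 [wait]  ⇒ S*(6)=44.6642
t_5: node(5,0) S=27.8467 payoff=33.1733 vs cont=32.3744 → 33.1733 [stop]  node(5,1) S=38.1561 payoff=22.8639 vs cont=22.0649 → 22.8639 [stop]  node(5,2) S=52.2824 payoff=8.7376 vs cont=10.1554 → 10.1554 [wait]  node(5,3) S=71.6386 payoff=0.0000 vs cont=2.1050 → 2.1050 [wait]  node(5,4) S=98.1609 payoff=0.0000 vs cont=0.0000 → 0.0000 [wait]  node(5,5) S=134.5024 payoff=0.0000 vs cont=0.0000 → 0.0000 [wait]  ⇒ S*(5)=38.1561
t_4: node(4,0) S=32.5963 payoff=28.4237 vs cont=27.6247 → 28.4237 [stop]  node(4,1) S=44.6642 payoff=16.3558 vs cont=16.2601 → 16.3558 [stop]  node(4,2) S=61.2000 payoff=0.0000 vs cont=6.0288 → 6.0288 [wait]  node(4,3) S=83.8577 payoff=0.0000 vs cont=1.0332 → 1.0332 [wait]  node(4,4) S=114.9037 payoff=0.0000 vs cont=0.0000 → 0.0000 [wait]  ⇒ S*(4)=44.6642
t_3: node(3,0) S=38.1561 payoff=22.8639 vs cont=22.0649 → 22.8639 [stop]  node(3,1) S=52.2824 payoff=8.7376 vs cont=11.0187 → 11.0187 [wait]  node(3,2) S=71.6386 payoff=0.0000 vs cont=3.4717 → 3.4717 [wait]  node(3,3) S=98.1609 payoff=0.0000 vs cont=0.5071 → 0.5071 [wait]  ⇒ S*(3)=38.1561
t_2: node(2,0) S=44.6642 payoff=16.3558 vs cont=16.6884 → 16.6884 [wait]  node(2,1) S=61.2000 payoff=0.0000 vs cont=7.1305 → 7.1305 [wait]  node(2,2) S=83.8577 payoff=0.0000 vs cont=1.9556 → 1.9556 [wait]  ⇒ S*(2)=-
t_1: node(1,0) S=52.2824 payoff=8.7376 vs cont=11.7284 → 11.7284 [wait]  node(1,1) S=71.6386 payoff=0.0000 vs cont=4.4700 → 4.4700 [wait]  ⇒ S*(1)=-
t_0: node(0,0) S=61.2000 payoff=0.0000 vs cont=7.9741 → 7.9741 [wait]  ⇒ S*(0)=-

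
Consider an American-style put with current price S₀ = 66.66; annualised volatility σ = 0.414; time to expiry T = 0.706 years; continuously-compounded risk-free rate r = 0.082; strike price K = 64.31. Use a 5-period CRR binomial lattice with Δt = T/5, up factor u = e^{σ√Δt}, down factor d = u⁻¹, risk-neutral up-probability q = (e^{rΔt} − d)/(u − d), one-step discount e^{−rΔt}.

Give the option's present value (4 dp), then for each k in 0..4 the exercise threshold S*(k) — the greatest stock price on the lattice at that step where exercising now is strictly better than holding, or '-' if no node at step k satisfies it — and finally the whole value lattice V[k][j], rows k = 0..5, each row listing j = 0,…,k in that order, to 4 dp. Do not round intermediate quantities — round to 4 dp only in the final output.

Δt=0.14120  u=1.16832  d=0.85593  q=0.49847  discount=0.98849
step 5 (expiry): payoffs max(K−S,0) = 33.6864 22.5097 7.2537 0.0000 0.0000 0.0000
step 4: (k=4,j=0): S=35.7781, (K−S)⁺=28.5319, hold=27.7916 ⇒ V=28.5319 exercise | (k=4,j=1): S=48.8362, (K−S)⁺=15.4738, hold=14.7335 ⇒ V=15.4738 exercise | (k=4,j=2): S=66.6600, (K−S)⁺=0.0000, hold=3.5961 ⇒ V=3.5961 continue | (k=4,j=3): S=90.9891, (K−S)⁺=0.0000, hold=0.0000 ⇒ V=0.0000 continue | (k=4,j=4): S=124.1975, (K−S)⁺=0.0000, hold=0.0000 ⇒ V=0.0000 continue  boundary S*=48.8362
step 3: (k=3,j=0): S=41.8003, (K−S)⁺=22.5097, hold=21.7694 ⇒ V=22.5097 exercise | (k=3,j=1): S=57.0563, (K−S)⁺=7.2537, hold=9.4432 ⇒ V=9.4432 continue | (k=3,j=2): S=77.8802, (K−S)⁺=0.0000, hold=1.7828 ⇒ V=1.7828 continue | (k=3,j=3): S=106.3044, (K−S)⁺=0.0000, hold=0.0000 ⇒ V=0.0000 continue  boundary S*=41.8003
step 2: (k=2,j=0): S=48.8362, (K−S)⁺=15.4738, hold=15.8124 ⇒ V=15.8124 continue | (k=2,j=1): S=66.6600, (K−S)⁺=0.0000, hold=5.5600 ⇒ V=5.5600 continue | (k=2,j=2): S=90.9891, (K−S)⁺=0.0000, hold=0.8838 ⇒ V=0.8838 continue  boundary S*=-
step 1: (k=1,j=0): S=57.0563, (K−S)⁺=7.2537, hold=10.5787 ⇒ V=10.5787 continue | (k=1,j=1): S=77.8802, (K−S)⁺=0.0000, hold=3.1919 ⇒ V=3.1919 continue  boundary S*=-
step 0: (k=0,j=0): S=66.6600, (K−S)⁺=0.0000, hold=6.8173 ⇒ V=6.8173 continue  boundary S*=-

price = 6.8173
boundary = - - - 41.8003 48.8362
tree:
6.8173
10.5787 3.1919
15.8124 5.5600 0.8838
22.5097 9.4432 1.7828 0.0000
28.5319 15.4738 3.5961 0.0000 0.0000
33.6864 22.5097 7.2537 0.0000 0.0000 0.0000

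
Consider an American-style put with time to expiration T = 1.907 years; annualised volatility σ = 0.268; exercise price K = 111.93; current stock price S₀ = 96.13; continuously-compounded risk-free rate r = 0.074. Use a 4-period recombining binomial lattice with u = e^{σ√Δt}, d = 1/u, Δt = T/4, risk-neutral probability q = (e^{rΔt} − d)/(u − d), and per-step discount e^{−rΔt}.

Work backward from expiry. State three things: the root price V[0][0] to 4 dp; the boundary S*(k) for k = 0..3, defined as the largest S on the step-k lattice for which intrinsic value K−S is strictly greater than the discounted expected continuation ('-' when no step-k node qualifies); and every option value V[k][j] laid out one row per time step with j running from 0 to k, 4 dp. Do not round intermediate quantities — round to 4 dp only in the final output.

Δt=0.47675  u=1.20327  d=0.83107  q=0.55035  discount=0.96534
step 4 (expiry): payoffs max(K−S,0) = 66.0735 45.5358 15.8000 0.0000 0.0000
step 3: (k=3,j=0): S=55.1779, (K−S)⁺=56.7521, hold=52.8721 ⇒ V=56.7521 exercise | (k=3,j=1): S=79.8904, (K−S)⁺=32.0396, hold=28.1596 ⇒ V=32.0396 exercise | (k=3,j=2): S=115.6707, (K−S)⁺=0.0000, hold=6.8583 ⇒ V=6.8583 continue | (k=3,j=3): S=167.4760, (K−S)⁺=0.0000, hold=0.0000 ⇒ V=0.0000 continue  boundary S*=79.8904
step 2: (k=2,j=0): S=66.3942, (K−S)⁺=45.5358, hold=41.6559 ⇒ V=45.5358 exercise | (k=2,j=1): S=96.1300, (K−S)⁺=15.8000, hold=17.5509 ⇒ V=17.5509 continue | (k=2,j=2): S=139.1836, (K−S)⁺=0.0000, hold=2.9769 ⇒ V=2.9769 continue  boundary S*=66.3942
step 1: (k=1,j=0): S=79.8904, (K−S)⁺=32.0396, hold=29.0899 ⇒ V=32.0396 exercise | (k=1,j=1): S=115.6707, (K−S)⁺=0.0000, hold=9.1998 ⇒ V=9.1998 continue  boundary S*=79.8904
step 0: (k=0,j=0): S=96.1300, (K−S)⁺=15.8000, hold=18.7949 ⇒ V=18.7949 continue  boundary S*=-

price = 18.7949
boundary = - 79.8904 66.3942 79.8904
tree:
18.7949
32.0396 9.1998
45.5358 17.5509 2.9769
56.7521 32.0396 6.8583 0.0000
66.0735 45.5358 15.8000 0.0000 0.0000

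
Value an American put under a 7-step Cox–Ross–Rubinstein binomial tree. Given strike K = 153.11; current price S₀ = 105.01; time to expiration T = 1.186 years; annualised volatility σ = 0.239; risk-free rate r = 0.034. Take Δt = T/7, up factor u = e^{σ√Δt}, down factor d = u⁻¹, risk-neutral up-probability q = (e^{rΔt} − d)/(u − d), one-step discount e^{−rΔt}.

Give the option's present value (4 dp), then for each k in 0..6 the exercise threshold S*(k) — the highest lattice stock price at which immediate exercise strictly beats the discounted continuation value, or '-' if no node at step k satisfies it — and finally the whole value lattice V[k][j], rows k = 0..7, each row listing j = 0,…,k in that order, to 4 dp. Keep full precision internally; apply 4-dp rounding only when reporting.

price = 48.1000
boundary = 105.0100 95.1714 105.0100 115.8657 105.0100 115.8657 127.8437
tree:
48.1000
57.9386 37.2676
66.8555 48.1000 27.0652
74.9369 57.9386 37.2443 17.3871
82.2611 66.8555 48.1000 26.0776 9.0589
88.8991 74.9369 57.9386 37.2443 15.4192 2.9218
94.9152 82.2611 66.8555 48.1000 25.2663 5.9336 0.0000
100.3676 88.8991 74.9369 57.9386 37.2443 12.0500 0.0000 0.0000

params: Δt=0.16943 u=1.10338 d=0.90631 q=0.50474 e^(-rΔt)=0.99426
t_7 payoffs: 100.3676 88.8991 74.9369 57.9386 37.2443 12.0500 0.0000 0.0000
t_6: node(6,0) S=58.1948 payoff=94.9152 vs cont=94.0357 → 94.9152 [stop]  node(6,1) S=70.8489 payoff=82.2611 vs cont=81.3816 → 82.2611 [stop]  node(6,2) S=86.2545 payoff=66.8555 vs cont=65.9760 → 66.8555 [stop]  node(6,3) S=105.0100 payoff=48.1000 vs cont=47.2205 → 48.1000 [stop]  node(6,4) S=127.8437 payoff=25.2663 vs cont=24.3868 → 25.2663 [stop]  node(6,5) S=155.6425 payoff=0.0000 vs cont=5.9336 → 5.9336 [wait]  node(6,6) S=189.4859 payoff=0.0000 vs cont=0.0000 → 0.0000 [wait]  ⇒ S*(6)=127.8437
t_5: node(5,0) S=64.2109 payoff=88.8991 vs cont=88.0196 → 88.8991 [stop]  node(5,1) S=78.1731 payoff=74.9369 vs cont=74.0574 → 74.9369 [stop]  node(5,2) S=95.1714 payoff=57.9386 vs cont=57.0592 → 57.9386 [stop]  node(5,3) S=115.8657 payoff=37.2443 vs cont=36.3648 → 37.2443 [stop]  node(5,4) S=141.0600 payoff=12.0500 vs cont=15.4192 → 15.4192 [wait]  node(5,5) S=171.7325 payoff=0.0000 vs cont=2.9218 → 2.9218 [wait]  ⇒ S*(5)=115.8657
t_4: node(4,0) S=70.8489 payoff=82.2611 vs cont=81.3816 → 82.2611 [stop]  node(4,1) S=86.2545 payoff=66.8555 vs cont=65.9760 → 66.8555 [stop]  node(4,2) S=105.0100 payoff=48.1000 vs cont=47.2205 → 48.1000 [stop]  node(4,3) S=127.8437 payoff=25.2663 vs cont=26.0776 → 26.0776 [wait]  node(4,4) S=155.6425 payoff=0.0000 vs cont=9.0589 → 9.0589 [wait]  ⇒ S*(4)=105.0100
t_3: node(3,0) S=78.1731 payoff=74.9369 vs cont=74.0574 → 74.9369 [stop]  node(3,1) S=95.1714 payoff=57.9386 vs cont=57.0592 → 57.9386 [stop]  node(3,2) S=115.8657 payoff=37.2443 vs cont=36.7720 → 37.2443 [stop]  node(3,3) S=141.0600 payoff=12.0500 vs cont=17.3871 → 17.3871 [wait]  ⇒ S*(3)=115.8657
t_2: node(2,0) S=86.2545 payoff=66.8555 vs cont=65.9760 → 66.8555 [stop]  node(2,1) S=105.0100 payoff=48.1000 vs cont=47.2205 → 48.1000 [stop]  node(2,2) S=127.8437 payoff=25.2663 vs cont=27.0652 → 27.0652 [wait]  ⇒ S*(2)=105.0100
t_1: node(1,0) S=95.1714 payoff=57.9386 vs cont=57.0592 → 57.9386 [stop]  node(1,1) S=115.8657 payoff=37.2443 vs cont=37.2676 → 37.2676 [wait]  ⇒ S*(1)=95.1714
t_0: node(0,0) S=105.0100 payoff=48.1000 vs cont=47.2322 → 48.1000 [stop]  ⇒ S*(0)=105.0100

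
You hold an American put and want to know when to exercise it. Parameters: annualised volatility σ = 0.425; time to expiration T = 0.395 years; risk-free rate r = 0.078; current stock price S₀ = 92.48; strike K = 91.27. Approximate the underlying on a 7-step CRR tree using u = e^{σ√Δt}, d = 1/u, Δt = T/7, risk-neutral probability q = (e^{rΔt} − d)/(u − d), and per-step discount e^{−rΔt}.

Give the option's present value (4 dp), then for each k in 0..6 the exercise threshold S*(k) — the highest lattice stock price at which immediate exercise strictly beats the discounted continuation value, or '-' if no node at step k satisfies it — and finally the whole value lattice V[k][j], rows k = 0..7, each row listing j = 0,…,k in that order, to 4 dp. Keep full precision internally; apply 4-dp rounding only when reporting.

Δt=0.05643, u=1.10623, d=0.90397, q=0.49659, disc=e^(-rΔt)=0.99561
k=7 terminal: V=max(K-S,0) → 45.6526 35.4459 22.9556 7.6707 0.0000 0.0000 0.0000 0.0000
k=6: j=0 S=50.4634 intr=40.8066 cont=40.4058 V=40.8066[EX]; j=1 S=61.7542 intr=29.5158 cont=29.1149 V=29.5158[EX]; j=2 S=75.5714 intr=15.6986 cont=15.2978 V=15.6986[EX]; j=3 S=92.4800 intr=0.0000 cont=3.8445 V=3.8445[hold]; j=4 S=113.1718 intr=0.0000 cont=0.0000 V=0.0000[hold]; j=5 S=138.4933 intr=0.0000 cont=0.0000 V=0.0000[hold]; j=6 S=169.4804 intr=0.0000 cont=0.0000 V=0.0000[hold]  S*(6)=75.5714
k=5: j=0 S=55.8241 intr=35.4459 cont=35.0451 V=35.4459[EX]; j=1 S=68.3144 intr=22.9556 cont=22.5548 V=22.9556[EX]; j=2 S=83.5993 intr=7.6707 cont=9.7689 V=9.7689[hold]; j=3 S=102.3041 intr=0.0000 cont=1.9269 V=1.9269[hold]; j=4 S=125.1940 intr=0.0000 cont=0.0000 V=0.0000[hold]; j=5 S=153.2054 intr=0.0000 cont=0.0000 V=0.0000[hold]  S*(5)=68.3144
k=4: j=0 S=61.7542 intr=29.5158 cont=29.1149 V=29.5158[EX]; j=1 S=75.5714 intr=15.6986 cont=16.3352 V=16.3352[hold]; j=2 S=92.4800 intr=0.0000 cont=5.8488 V=5.8488[hold]; j=3 S=113.1718 intr=0.0000 cont=0.9657 V=0.9657[hold]; j=4 S=138.4933 intr=0.0000 cont=0.0000 V=0.0000[hold]  S*(4)=61.7542
k=3: j=0 S=68.3144 intr=22.9556 cont=22.8695 V=22.9556[EX]; j=1 S=83.5993 intr=7.6707 cont=11.0789 V=11.0789[hold]; j=2 S=102.3041 intr=0.0000 cont=3.4089 V=3.4089[hold]; j=3 S=125.1940 intr=0.0000 cont=0.4840 V=0.4840[hold]  S*(3)=68.3144
k=2: j=0 S=75.5714 intr=15.6986 cont=16.9828 V=16.9828[hold]; j=1 S=92.4800 intr=0.0000 cont=7.2381 V=7.2381[hold]; j=2 S=113.1718 intr=0.0000 cont=1.9478 V=1.9478[hold]  S*(2)=-
k=1: j=0 S=83.5993 intr=7.6707 cont=12.0903 V=12.0903[hold]; j=1 S=102.3041 intr=0.0000 cont=4.5907 V=4.5907[hold]  S*(1)=-
k=0: j=0 S=92.4800 intr=0.0000 cont=8.3294 V=8.3294[hold]  S*(0)=-

price = 8.3294
boundary = - - - 68.3144 61.7542 68.3144 75.5714
tree:
8.3294
12.0903 4.5907
16.9828 7.2381 1.9478
22.9556 11.0789 3.4089 0.4840
29.5158 16.3352 5.8488 0.9657 0.0000
35.4459 22.9556 9.7689 1.9269 0.0000 0.0000
40.8066 29.5158 15.6986 3.8445 0.0000 0.0000 0.0000
45.6526 35.4459 22.9556 7.6707 0.0000 0.0000 0.0000 0.0000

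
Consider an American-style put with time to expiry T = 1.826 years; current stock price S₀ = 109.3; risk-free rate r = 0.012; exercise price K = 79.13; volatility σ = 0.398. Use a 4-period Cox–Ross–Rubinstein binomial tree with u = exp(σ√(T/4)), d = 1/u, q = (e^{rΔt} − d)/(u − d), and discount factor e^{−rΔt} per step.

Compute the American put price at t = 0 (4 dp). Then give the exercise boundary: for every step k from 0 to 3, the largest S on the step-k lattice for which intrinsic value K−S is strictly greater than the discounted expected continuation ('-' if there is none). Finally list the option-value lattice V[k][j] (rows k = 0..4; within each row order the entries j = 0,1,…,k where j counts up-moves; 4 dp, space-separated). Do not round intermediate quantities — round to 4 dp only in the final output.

params: Δt=0.45650 u=1.30853 d=0.76421 q=0.44327 e^(-rΔt)=0.99454
t_4 payoffs: 41.8497 15.2963 0.0000 0.0000 0.0000
t_3: node(3,0) S=48.7826 payoff=30.3474 vs cont=29.9152 → 30.3474 [stop]  node(3,1) S=83.5286 payoff=0.0000 vs cont=8.4695 → 8.4695 [wait]  node(3,2) S=143.0228 payoff=0.0000 vs cont=0.0000 → 0.0000 [wait]  node(3,3) S=244.8926 payoff=0.0000 vs cont=0.0000 → 0.0000 [wait]  ⇒ S*(3)=48.7826
t_2: node(2,0) S=63.8337 payoff=15.2963 vs cont=20.5368 → 20.5368 [wait]  node(2,1) S=109.3000 payoff=0.0000 vs cont=4.6895 → 4.6895 [wait]  node(2,2) S=187.1503 payoff=0.0000 vs cont=0.0000 → 0.0000 [wait]  ⇒ S*(2)=-
t_1: node(1,0) S=83.5286 payoff=0.0000 vs cont=13.4384 → 13.4384 [wait]  node(1,1) S=143.0228 payoff=0.0000 vs cont=2.5965 → 2.5965 [wait]  ⇒ S*(1)=-
t_0: node(0,0) S=109.3000 payoff=0.0000 vs cont=8.5854 → 8.5854 [wait]  ⇒ S*(0)=-

price = 8.5854
boundary = - - - 48.7826
tree:
8.5854
13.4384 2.5965
20.5368 4.6895 0.0000
30.3474 8.4695 0.0000 0.0000
41.8497 15.2963 0.0000 0.0000 0.0000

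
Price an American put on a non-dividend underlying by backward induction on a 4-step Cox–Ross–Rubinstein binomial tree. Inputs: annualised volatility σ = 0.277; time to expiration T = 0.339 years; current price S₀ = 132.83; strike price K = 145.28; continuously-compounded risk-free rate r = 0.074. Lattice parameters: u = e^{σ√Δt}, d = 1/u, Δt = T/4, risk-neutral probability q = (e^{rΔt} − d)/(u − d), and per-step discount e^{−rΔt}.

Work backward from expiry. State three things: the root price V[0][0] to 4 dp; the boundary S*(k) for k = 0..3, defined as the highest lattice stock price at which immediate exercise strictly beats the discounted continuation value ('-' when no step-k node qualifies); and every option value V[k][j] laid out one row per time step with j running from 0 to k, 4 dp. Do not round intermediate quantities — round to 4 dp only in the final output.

price = 15.0684
boundary = - 122.5391 113.0455 122.5391
tree:
15.0684
22.7409 8.1351
32.2345 13.9435 2.8467
40.9926 22.7409 5.9533 0.0000
49.0722 32.2345 12.4500 0.0000 0.0000

params: Δt=0.08475 u=1.08398 d=0.92253 q=0.51882 e^(-rΔt)=0.99375
t_4 payoffs: 49.0722 32.2345 12.4500 0.0000 0.0000
t_3: node(3,0) S=104.2874 payoff=40.9926 vs cont=40.0843 → 40.9926 [stop]  node(3,1) S=122.5391 payoff=22.7409 vs cont=21.8326 → 22.7409 [stop]  node(3,2) S=143.9851 payoff=1.2949 vs cont=5.9533 → 5.9533 [wait]  node(3,3) S=169.1845 payoff=0.0000 vs cont=0.0000 → 0.0000 [wait]  ⇒ S*(3)=122.5391
t_2: node(2,0) S=113.0455 payoff=32.2345 vs cont=31.3262 → 32.2345 [stop]  node(2,1) S=132.8300 payoff=12.4500 vs cont=13.9435 → 13.9435 [wait]  node(2,2) S=156.0770 payoff=0.0000 vs cont=2.8467 → 2.8467 [wait]  ⇒ S*(2)=113.0455
t_1: node(1,0) S=122.5391 payoff=22.7409 vs cont=22.6026 → 22.7409 [stop]  node(1,1) S=143.9851 payoff=1.2949 vs cont=8.1351 → 8.1351 [wait]  ⇒ S*(1)=122.5391
t_0: node(0,0) S=132.8300 payoff=12.4500 vs cont=15.0684 → 15.0684 [wait]  ⇒ S*(0)=-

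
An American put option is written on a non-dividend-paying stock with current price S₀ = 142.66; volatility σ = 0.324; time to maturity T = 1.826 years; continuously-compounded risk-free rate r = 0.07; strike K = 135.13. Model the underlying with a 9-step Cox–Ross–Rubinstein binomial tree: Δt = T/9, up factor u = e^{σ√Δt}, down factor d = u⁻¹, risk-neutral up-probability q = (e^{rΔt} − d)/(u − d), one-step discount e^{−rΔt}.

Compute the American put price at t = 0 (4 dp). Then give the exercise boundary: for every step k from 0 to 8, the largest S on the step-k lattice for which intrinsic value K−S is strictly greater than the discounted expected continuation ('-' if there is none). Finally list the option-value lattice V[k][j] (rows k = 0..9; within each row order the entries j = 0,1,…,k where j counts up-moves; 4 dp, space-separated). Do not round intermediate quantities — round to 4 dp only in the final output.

price = 14.6813
boundary = - - - 92.0788 79.5754 92.0788 79.5754 92.0788 106.5468
tree:
14.6813
21.6224 8.4863
30.9801 13.3215 4.1222
43.0512 20.3586 6.9972 1.5016
55.5546 30.1510 11.6089 2.8042 0.3040
66.3602 43.0512 18.7173 5.1688 0.6324 0.0000
75.6985 55.5546 29.0895 9.3700 1.3155 0.0000 0.0000
83.7687 66.3602 43.0512 16.6161 2.7365 0.0000 0.0000 0.0000
90.7431 75.6985 55.5546 28.5832 5.6925 0.0000 0.0000 0.0000 0.0000
96.7704 83.7687 66.3602 43.0512 11.8419 0.0000 0.0000 0.0000 0.0000 0.0000

Δt=0.20289  u=1.15713  d=0.86421  q=0.51241  discount=0.98590
step 9 (expiry): payoffs max(K−S,0) = 96.7704 83.7687 66.3602 43.0512 11.8419 0.0000 0.0000 0.0000 0.0000 0.0000
step 8: (k=8,j=0): S=44.3869, (K−S)⁺=90.7431, hold=88.8375 ⇒ V=90.7431 exercise | (k=8,j=1): S=59.4315, (K−S)⁺=75.6985, hold=73.7929 ⇒ V=75.6985 exercise | (k=8,j=2): S=79.5754, (K−S)⁺=55.5546, hold=53.6491 ⇒ V=55.5546 exercise | (k=8,j=3): S=106.5468, (K−S)⁺=28.5832, hold=26.6776 ⇒ V=28.5832 exercise | (k=8,j=4): S=142.6600, (K−S)⁺=0.0000, hold=5.6925 ⇒ V=5.6925 continue | (k=8,j=5): S=191.0135, (K−S)⁺=0.0000, hold=0.0000 ⇒ V=0.0000 continue | (k=8,j=6): S=255.7560, (K−S)⁺=0.0000, hold=0.0000 ⇒ V=0.0000 continue | (k=8,j=7): S=342.4425, (K−S)⁺=0.0000, hold=0.0000 ⇒ V=0.0000 continue | (k=8,j=8): S=458.5107, (K−S)⁺=0.0000, hold=0.0000 ⇒ V=0.0000 continue  boundary S*=106.5468
step 7: (k=7,j=0): S=51.3613, (K−S)⁺=83.7687, hold=81.8631 ⇒ V=83.7687 exercise | (k=7,j=1): S=68.7698, (K−S)⁺=66.3602, hold=64.4546 ⇒ V=66.3602 exercise | (k=7,j=2): S=92.0788, (K−S)⁺=43.0512, hold=41.1457 ⇒ V=43.0512 exercise | (k=7,j=3): S=123.2881, (K−S)⁺=11.8419, hold=16.6161 ⇒ V=16.6161 continue | (k=7,j=4): S=165.0757, (K−S)⁺=0.0000, hold=2.7365 ⇒ V=2.7365 continue | (k=7,j=5): S=221.0268, (K−S)⁺=0.0000, hold=0.0000 ⇒ V=0.0000 continue | (k=7,j=6): S=295.9421, (K−S)⁺=0.0000, hold=0.0000 ⇒ V=0.0000 continue | (k=7,j=7): S=396.2494, (K−S)⁺=0.0000, hold=0.0000 ⇒ V=0.0000 continue  boundary S*=92.0788
step 6: (k=6,j=0): S=59.4315, (K−S)⁺=75.6985, hold=73.7929 ⇒ V=75.6985 exercise | (k=6,j=1): S=79.5754, (K−S)⁺=55.5546, hold=53.6491 ⇒ V=55.5546 exercise | (k=6,j=2): S=106.5468, (K−S)⁺=28.5832, hold=29.0895 ⇒ V=29.0895 continue | (k=6,j=3): S=142.6600, (K−S)⁺=0.0000, hold=9.3700 ⇒ V=9.3700 continue | (k=6,j=4): S=191.0135, (K−S)⁺=0.0000, hold=1.3155 ⇒ V=1.3155 continue | (k=6,j=5): S=255.7560, (K−S)⁺=0.0000, hold=0.0000 ⇒ V=0.0000 continue | (k=6,j=6): S=342.4425, (K−S)⁺=0.0000, hold=0.0000 ⇒ V=0.0000 continue  boundary S*=79.5754
step 5: (k=5,j=0): S=68.7698, (K−S)⁺=66.3602, hold=64.4546 ⇒ V=66.3602 exercise | (k=5,j=1): S=92.0788, (K−S)⁺=43.0512, hold=41.4014 ⇒ V=43.0512 exercise | (k=5,j=2): S=123.2881, (K−S)⁺=11.8419, hold=18.7173 ⇒ V=18.7173 continue | (k=5,j=3): S=165.0757, (K−S)⁺=0.0000, hold=5.1688 ⇒ V=5.1688 continue | (k=5,j=4): S=221.0268, (K−S)⁺=0.0000, hold=0.6324 ⇒ V=0.6324 continue | (k=5,j=5): S=295.9421, (K−S)⁺=0.0000, hold=0.0000 ⇒ V=0.0000 continue  boundary S*=92.0788
step 4: (k=4,j=0): S=79.5754, (K−S)⁺=55.5546, hold=53.6491 ⇒ V=55.5546 exercise | (k=4,j=1): S=106.5468, (K−S)⁺=28.5832, hold=30.1510 ⇒ V=30.1510 continue | (k=4,j=2): S=142.6600, (K−S)⁺=0.0000, hold=11.6089 ⇒ V=11.6089 continue | (k=4,j=3): S=191.0135, (K−S)⁺=0.0000, hold=2.8042 ⇒ V=2.8042 continue | (k=4,j=4): S=255.7560, (K−S)⁺=0.0000, hold=0.3040 ⇒ V=0.3040 continue  boundary S*=79.5754
step 3: (k=3,j=0): S=92.0788, (K−S)⁺=43.0512, hold=41.9377 ⇒ V=43.0512 exercise | (k=3,j=1): S=123.2881, (K−S)⁺=11.8419, hold=20.3586 ⇒ V=20.3586 continue | (k=3,j=2): S=165.0757, (K−S)⁺=0.0000, hold=6.9972 ⇒ V=6.9972 continue | (k=3,j=3): S=221.0268, (K−S)⁺=0.0000, hold=1.5016 ⇒ V=1.5016 continue  boundary S*=92.0788
step 2: (k=2,j=0): S=106.5468, (K−S)⁺=28.5832, hold=30.9801 ⇒ V=30.9801 continue | (k=2,j=1): S=142.6600, (K−S)⁺=0.0000, hold=13.3215 ⇒ V=13.3215 continue | (k=2,j=2): S=191.0135, (K−S)⁺=0.0000, hold=4.1222 ⇒ V=4.1222 continue  boundary S*=-
step 1: (k=1,j=0): S=123.2881, (K−S)⁺=11.8419, hold=21.6224 ⇒ V=21.6224 continue | (k=1,j=1): S=165.0757, (K−S)⁺=0.0000, hold=8.4863 ⇒ V=8.4863 continue  boundary S*=-
step 0: (k=0,j=0): S=142.6600, (K−S)⁺=0.0000, hold=14.6813 ⇒ V=14.6813 continue  boundary S*=-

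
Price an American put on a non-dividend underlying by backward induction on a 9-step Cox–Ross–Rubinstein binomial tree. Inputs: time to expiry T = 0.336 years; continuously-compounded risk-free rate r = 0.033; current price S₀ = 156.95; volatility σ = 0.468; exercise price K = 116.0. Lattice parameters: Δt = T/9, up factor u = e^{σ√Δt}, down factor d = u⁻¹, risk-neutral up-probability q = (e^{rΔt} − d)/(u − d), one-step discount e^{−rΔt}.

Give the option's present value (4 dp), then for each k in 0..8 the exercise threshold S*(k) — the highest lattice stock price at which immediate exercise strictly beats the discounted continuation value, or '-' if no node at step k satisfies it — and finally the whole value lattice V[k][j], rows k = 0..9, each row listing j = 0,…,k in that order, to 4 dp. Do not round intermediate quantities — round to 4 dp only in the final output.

Δt=0.03733, u=1.09464, d=0.91354, q=0.48422, disc=e^(-rΔt)=0.99877
k=9 terminal: V=max(K-S,0) → 46.4468 32.6587 16.1373 0.0000 0.0000 0.0000 0.0000 0.0000 0.0000 0.0000
k=8: j=0 S=76.1357 intr=39.8643 cont=39.7214 V=39.8643[EX]; j=1 S=91.2288 intr=24.7712 cont=24.6284 V=24.7712[EX]; j=2 S=109.3138 intr=6.6862 cont=8.3131 V=8.3131[hold]; j=3 S=130.9840 intr=0.0000 cont=0.0000 V=0.0000[hold]; j=4 S=156.9500 intr=0.0000 cont=0.0000 V=0.0000[hold]; j=5 S=188.0635 intr=0.0000 cont=0.0000 V=0.0000[hold]; j=6 S=225.3449 intr=0.0000 cont=0.0000 V=0.0000[hold]; j=7 S=270.0169 intr=0.0000 cont=0.0000 V=0.0000[hold]; j=8 S=323.5445 intr=0.0000 cont=0.0000 V=0.0000[hold]  S*(8)=91.2288
k=7: j=0 S=83.3413 intr=32.6587 cont=32.5159 V=32.6587[EX]; j=1 S=99.8627 intr=16.1373 cont=16.7813 V=16.7813[hold]; j=2 S=119.6593 intr=0.0000 cont=4.2825 V=4.2825[hold]; j=3 S=143.3804 intr=0.0000 cont=0.0000 V=0.0000[hold]; j=4 S=171.8039 intr=0.0000 cont=0.0000 V=0.0000[hold]; j=5 S=205.8620 intr=0.0000 cont=0.0000 V=0.0000[hold]; j=6 S=246.6717 intr=0.0000 cont=0.0000 V=0.0000[hold]; j=7 S=295.5715 intr=0.0000 cont=0.0000 V=0.0000[hold]  S*(7)=83.3413
k=6: j=0 S=91.2288 intr=24.7712 cont=24.9399 V=24.9399[hold]; j=1 S=109.3138 intr=6.6862 cont=10.7159 V=10.7159[hold]; j=2 S=130.9840 intr=0.0000 cont=2.2061 V=2.2061[hold]; j=3 S=156.9500 intr=0.0000 cont=0.0000 V=0.0000[hold]; j=4 S=188.0635 intr=0.0000 cont=0.0000 V=0.0000[hold]; j=5 S=225.3449 intr=0.0000 cont=0.0000 V=0.0000[hold]; j=6 S=270.0169 intr=0.0000 cont=0.0000 V=0.0000[hold]  S*(6)=-
k=5: j=0 S=99.8627 intr=16.1373 cont=18.0302 V=18.0302[hold]; j=1 S=119.6593 intr=0.0000 cont=6.5872 V=6.5872[hold]; j=2 S=143.3804 intr=0.0000 cont=1.1365 V=1.1365[hold]; j=3 S=171.8039 intr=0.0000 cont=0.0000 V=0.0000[hold]; j=4 S=205.8620 intr=0.0000 cont=0.0000 V=0.0000[hold]; j=5 S=246.6717 intr=0.0000 cont=0.0000 V=0.0000[hold]  S*(5)=-
k=4: j=0 S=109.3138 intr=6.6862 cont=12.4740 V=12.4740[hold]; j=1 S=130.9840 intr=0.0000 cont=3.9430 V=3.9430[hold]; j=2 S=156.9500 intr=0.0000 cont=0.5855 V=0.5855[hold]; j=3 S=188.0635 intr=0.0000 cont=0.0000 V=0.0000[hold]; j=4 S=225.3449 intr=0.0000 cont=0.0000 V=0.0000[hold]  S*(4)=-
k=3: j=0 S=119.6593 intr=0.0000 cont=8.3329 V=8.3329[hold]; j=1 S=143.3804 intr=0.0000 cont=2.3144 V=2.3144[hold]; j=2 S=171.8039 intr=0.0000 cont=0.3016 V=0.3016[hold]; j=3 S=205.8620 intr=0.0000 cont=0.0000 V=0.0000[hold]  S*(3)=-
k=2: j=0 S=130.9840 intr=0.0000 cont=5.4120 V=5.4120[hold]; j=1 S=156.9500 intr=0.0000 cont=1.3381 V=1.3381[hold]; j=2 S=188.0635 intr=0.0000 cont=0.1554 V=0.1554[hold]  S*(2)=-
k=1: j=0 S=143.3804 intr=0.0000 cont=3.4351 V=3.4351[hold]; j=1 S=171.8039 intr=0.0000 cont=0.7645 V=0.7645[hold]  S*(1)=-
k=0: j=0 S=156.9500 intr=0.0000 cont=2.1393 V=2.1393[hold]  S*(0)=-

price = 2.1393
boundary = - - - - - - - 83.3413 91.2288
tree:
2.1393
3.4351 0.7645
5.4120 1.3381 0.1554
8.3329 2.3144 0.3016 0.0000
12.4740 3.9430 0.5855 0.0000 0.0000
18.0302 6.5872 1.1365 0.0000 0.0000 0.0000
24.9399 10.7159 2.2061 0.0000 0.0000 0.0000 0.0000
32.6587 16.7813 4.2825 0.0000 0.0000 0.0000 0.0000 0.0000
39.8643 24.7712 8.3131 0.0000 0.0000 0.0000 0.0000 0.0000 0.0000
46.4468 32.6587 16.1373 0.0000 0.0000 0.0000 0.0000 0.0000 0.0000 0.0000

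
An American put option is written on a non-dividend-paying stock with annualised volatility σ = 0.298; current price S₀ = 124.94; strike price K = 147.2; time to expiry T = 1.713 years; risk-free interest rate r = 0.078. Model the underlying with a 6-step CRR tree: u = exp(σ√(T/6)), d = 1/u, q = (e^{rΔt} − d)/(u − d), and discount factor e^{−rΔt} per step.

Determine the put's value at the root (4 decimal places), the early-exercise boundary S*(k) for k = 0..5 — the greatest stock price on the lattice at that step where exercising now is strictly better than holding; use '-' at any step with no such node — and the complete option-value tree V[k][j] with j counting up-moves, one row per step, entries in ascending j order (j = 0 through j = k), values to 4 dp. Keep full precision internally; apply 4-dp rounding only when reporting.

price = 26.7239
boundary = - 106.5491 90.8653 106.5491 90.8653 106.5491
tree:
26.7239
40.6509 15.5418
56.3347 25.6283 7.2814
69.7099 40.6509 13.4308 2.1522
81.1163 56.3347 23.9602 4.6892 0.0000
90.8437 69.7099 40.6509 10.2167 0.0000 0.0000
99.1392 81.1163 56.3347 22.2600 0.0000 0.0000 0.0000

Δt=0.28550  u=1.17261  d=0.85280  q=0.53069  discount=0.97798
step 6 (expiry): payoffs max(K−S,0) = 99.1392 81.1163 56.3347 22.2600 0.0000 0.0000 0.0000
step 5: (k=5,j=0): S=56.3563, (K−S)⁺=90.8437, hold=87.6019 ⇒ V=90.8437 exercise | (k=5,j=1): S=77.4901, (K−S)⁺=69.7099, hold=66.4682 ⇒ V=69.7099 exercise | (k=5,j=2): S=106.5491, (K−S)⁺=40.6509, hold=37.4092 ⇒ V=40.6509 exercise | (k=5,j=3): S=146.5053, (K−S)⁺=0.6947, hold=10.2167 ⇒ V=10.2167 continue | (k=5,j=4): S=201.4452, (K−S)⁺=0.0000, hold=0.0000 ⇒ V=0.0000 continue | (k=5,j=5): S=276.9878, (K−S)⁺=0.0000, hold=0.0000 ⇒ V=0.0000 continue  boundary S*=106.5491
step 4: (k=4,j=0): S=66.0837, (K−S)⁺=81.1163, hold=77.8746 ⇒ V=81.1163 exercise | (k=4,j=1): S=90.8653, (K−S)⁺=56.3347, hold=53.0930 ⇒ V=56.3347 exercise | (k=4,j=2): S=124.9400, (K−S)⁺=22.2600, hold=23.9602 ⇒ V=23.9602 continue | (k=4,j=3): S=171.7929, (K−S)⁺=0.0000, hold=4.6892 ⇒ V=4.6892 continue | (k=4,j=4): S=236.2157, (K−S)⁺=0.0000, hold=0.0000 ⇒ V=0.0000 continue  boundary S*=90.8653
step 3: (k=3,j=0): S=77.4901, (K−S)⁺=69.7099, hold=66.4682 ⇒ V=69.7099 exercise | (k=3,j=1): S=106.5491, (K−S)⁺=40.6509, hold=38.2916 ⇒ V=40.6509 exercise | (k=3,j=2): S=146.5053, (K−S)⁺=0.6947, hold=13.4308 ⇒ V=13.4308 continue | (k=3,j=3): S=201.4452, (K−S)⁺=0.0000, hold=2.1522 ⇒ V=2.1522 continue  boundary S*=106.5491
step 2: (k=2,j=0): S=90.8653, (K−S)⁺=56.3347, hold=53.0930 ⇒ V=56.3347 exercise | (k=2,j=1): S=124.9400, (K−S)⁺=22.2600, hold=25.6283 ⇒ V=25.6283 continue | (k=2,j=2): S=171.7929, (K−S)⁺=0.0000, hold=7.2814 ⇒ V=7.2814 continue  boundary S*=90.8653
step 1: (k=1,j=0): S=106.5491, (K−S)⁺=40.6509, hold=39.1573 ⇒ V=40.6509 exercise | (k=1,j=1): S=146.5053, (K−S)⁺=0.6947, hold=15.5418 ⇒ V=15.5418 continue  boundary S*=106.5491
step 0: (k=0,j=0): S=124.9400, (K−S)⁺=22.2600, hold=26.7239 ⇒ V=26.7239 continue  boundary S*=-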